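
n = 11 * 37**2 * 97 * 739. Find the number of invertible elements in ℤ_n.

943695360

φ(11) = 11 − 1 = 10.
φ(37^2) = 37^2 − 37^1 = 1369 − 37 = 1332.
φ(97) = 97 − 1 = 96.
φ(739) = 739 − 1 = 738.
φ(1079474297) = 10 × 1332 × 96 × 738 = 943695360.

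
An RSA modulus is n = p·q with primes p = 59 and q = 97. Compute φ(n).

5568

φ(59) = 59 − 1 = 58.
φ(97) = 97 − 1 = 96.
Multiply: 58 · 96 = 5568.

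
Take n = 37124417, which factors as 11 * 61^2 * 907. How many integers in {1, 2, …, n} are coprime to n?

φ(11) = 11 − 1 = 10.
φ(61^2) = 61^1·(61−1) = 61·60 = 3660.
φ(907) = 907 − 1 = 906.
Multiply: 10 · 3660 · 906 = 33159600.

33159600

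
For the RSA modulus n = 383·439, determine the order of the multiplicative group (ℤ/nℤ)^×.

φ(168137) = 168137 · (1 − 1/383) · (1 − 1/439)
       = 168137 · 167316/168137 = 167316.

167316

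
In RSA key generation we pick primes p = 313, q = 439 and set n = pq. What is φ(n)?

φ(313) = 313 − 1 = 312.
φ(439) = 439 − 1 = 438.
φ(137407) = 312 × 438 = 136656.

136656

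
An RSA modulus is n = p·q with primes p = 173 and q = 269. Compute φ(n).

46096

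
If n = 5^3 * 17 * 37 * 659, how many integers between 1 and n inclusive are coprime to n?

37900800

φ(5^3) = 5^3 − 5^2 = 125 − 25 = 100.
φ(17) = 17 − 1 = 16.
φ(37) = 37 − 1 = 36.
φ(659) = 659 − 1 = 658.
φ(51813875) = 100 × 16 × 36 × 658 = 37900800.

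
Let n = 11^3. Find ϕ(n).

φ(11^3) = 11^3 − 11^2 = 1331 − 121 = 1210.

1210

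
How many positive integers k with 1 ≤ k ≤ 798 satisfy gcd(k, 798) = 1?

216

Factor 798: 798 = 2 · 3 · 7 · 19.
φ(798) = 798 · (1 − 1/2) · (1 − 1/3) · (1 − 1/7) · (1 − 1/19)
       = 798 · 216/798 = 216.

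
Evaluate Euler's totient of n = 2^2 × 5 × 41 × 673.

φ(2^2) = 2^1·(2−1) = 2·1 = 2.
φ(5) = 5 − 1 = 4.
φ(41) = 41 − 1 = 40.
φ(673) = 673 − 1 = 672.
Multiply: 2 · 4 · 40 · 672 = 215040.

215040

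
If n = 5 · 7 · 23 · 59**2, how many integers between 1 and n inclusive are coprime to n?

1806816

φ(2802205) = 2802205 · (1 − 1/5) · (1 − 1/7) · (1 − 1/23) · (1 − 1/59)
       = 2802205 · 30624/47495 = 1806816.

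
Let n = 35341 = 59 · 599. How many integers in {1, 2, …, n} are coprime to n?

34684

φ(35341) = 35341 · (1 − 1/59) · (1 − 1/599)
       = 35341 · 34684/35341 = 34684.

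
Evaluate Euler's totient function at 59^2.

φ(3481) = 3481 · (1 − 1/59)
       = 3481 · 58/59 = 3422.

3422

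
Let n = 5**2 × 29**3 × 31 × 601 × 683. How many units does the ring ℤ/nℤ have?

5781504960000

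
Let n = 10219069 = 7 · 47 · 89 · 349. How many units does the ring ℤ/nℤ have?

8452224

φ(7) = 7 − 1 = 6.
φ(47) = 47 − 1 = 46.
φ(89) = 89 − 1 = 88.
φ(349) = 349 − 1 = 348.
Since φ is multiplicative, φ(10219069) = 6 · 46 · 88 · 348 = 8452224.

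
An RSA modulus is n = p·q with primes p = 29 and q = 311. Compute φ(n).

For distinct primes, φ(pq) = (p−1)(q−1) = 28 × 310 = 8680.

8680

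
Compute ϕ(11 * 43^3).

776580

φ(874577) = 874577 · (1 − 1/11) · (1 − 1/43)
       = 874577 · 420/473 = 776580.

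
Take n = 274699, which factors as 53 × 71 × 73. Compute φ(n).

φ(53) = 53 − 1 = 52.
φ(71) = 71 − 1 = 70.
φ(73) = 73 − 1 = 72.
φ(274699) = 52 × 70 × 72 = 262080.

262080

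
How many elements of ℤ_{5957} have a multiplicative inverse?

4752

First factor: 5957 = 7 · 23 · 37.
φ(5957) = 5957 · (1 − 1/7) · (1 − 1/23) · (1 − 1/37)
       = 5957 · 4752/5957 = 4752.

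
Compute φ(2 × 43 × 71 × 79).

φ(482374) = 482374 · (1 − 1/2) · (1 − 1/43) · (1 − 1/71) · (1 − 1/79)
       = 482374 · 229320/482374 = 229320.

229320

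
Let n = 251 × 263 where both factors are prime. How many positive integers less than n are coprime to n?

φ(251) = 251 − 1 = 250.
φ(263) = 263 − 1 = 262.
φ(66013) = 250 × 262 = 65500.

65500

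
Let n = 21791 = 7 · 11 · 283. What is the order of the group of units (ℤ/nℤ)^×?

φ(21791) = 21791 · (1 − 1/7) · (1 − 1/11) · (1 − 1/283)
       = 21791 · 16920/21791 = 16920.

16920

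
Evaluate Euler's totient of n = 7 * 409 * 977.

2389248

φ(2797151) = 2797151 · (1 − 1/7) · (1 − 1/409) · (1 − 1/977)
       = 2797151 · 2389248/2797151 = 2389248.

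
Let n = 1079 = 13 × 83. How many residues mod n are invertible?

984

φ(13) = 13 − 1 = 12.
φ(83) = 83 − 1 = 82.
Since φ is multiplicative, φ(1079) = 12 · 82 = 984.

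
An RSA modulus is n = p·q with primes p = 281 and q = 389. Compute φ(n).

108640

For distinct primes, φ(pq) = (p−1)(q−1) = 280 × 388 = 108640.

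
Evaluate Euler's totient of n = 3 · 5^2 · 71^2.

198800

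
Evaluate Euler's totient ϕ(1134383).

997920

1134383 = 23 · 31 · 37 · 43.
φ(1134383) = 1134383 · (1 − 1/23) · (1 − 1/31) · (1 − 1/37) · (1 − 1/43)
       = 1134383 · 997920/1134383 = 997920.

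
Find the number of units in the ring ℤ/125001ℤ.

72576

First factor: 125001 = 3^2 × 17 × 19 × 43.
φ(125001) = 125001 · (1 − 1/3) · (1 − 1/17) · (1 − 1/19) · (1 − 1/43)
       = 125001 · 24192/41667 = 72576.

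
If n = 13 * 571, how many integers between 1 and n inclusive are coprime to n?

φ(13) = 13 − 1 = 12.
φ(571) = 571 − 1 = 570.
φ(7423) = 12 × 570 = 6840.

6840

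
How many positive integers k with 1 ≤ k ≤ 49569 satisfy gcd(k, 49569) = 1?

Factor 49569: 49569 = 3 × 13 × 31 × 41.
φ(3) = 3 − 1 = 2.
φ(13) = 13 − 1 = 12.
φ(31) = 31 − 1 = 30.
φ(41) = 41 − 1 = 40.
Multiply: 2 · 12 · 30 · 40 = 28800.

28800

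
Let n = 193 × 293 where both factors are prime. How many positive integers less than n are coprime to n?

56064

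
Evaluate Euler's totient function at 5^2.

φ(5^2) = 5^1·(5−1) = 5·4 = 20.

20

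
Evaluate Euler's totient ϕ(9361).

7920

Factor 9361: 9361 = 11 × 23 × 37.
φ(9361) = 9361 · (1 − 1/11) · (1 − 1/23) · (1 − 1/37)
       = 9361 · 7920/9361 = 7920.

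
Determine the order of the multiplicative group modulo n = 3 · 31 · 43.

φ(3) = 3 − 1 = 2.
φ(31) = 31 − 1 = 30.
φ(43) = 43 − 1 = 42.
Since φ is multiplicative, φ(3999) = 2 · 30 · 42 = 2520.

2520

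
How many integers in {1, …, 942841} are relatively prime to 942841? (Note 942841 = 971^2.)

941870

φ(942841) = 942841 · (1 − 1/971)
       = 942841 · 970/971 = 941870.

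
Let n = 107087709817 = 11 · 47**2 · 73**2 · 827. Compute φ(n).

φ(107087709817) = 107087709817 · (1 − 1/11) · (1 − 1/47) · (1 − 1/73) · (1 − 1/827)
       = 107087709817 · 27357120/31211807 = 93862278720.

93862278720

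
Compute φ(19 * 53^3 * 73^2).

13819201344

φ(19) = 19 − 1 = 18.
φ(53^3) = 53^2·(53−1) = 2809·52 = 146068.
φ(73^2) = 73^1·(73−1) = 73·72 = 5256.
Since φ is multiplicative, φ(15073945127) = 18 · 146068 · 5256 = 13819201344.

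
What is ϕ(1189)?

1120

Factor 1189: 1189 = 29 · 41.
φ(1189) = 1189 · (1 − 1/29) · (1 − 1/41)
       = 1189 · 1120/1189 = 1120.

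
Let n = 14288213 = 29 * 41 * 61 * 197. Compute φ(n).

φ(29) = 29 − 1 = 28.
φ(41) = 41 − 1 = 40.
φ(61) = 61 − 1 = 60.
φ(197) = 197 − 1 = 196.
φ(14288213) = 28 × 40 × 60 × 196 = 13171200.

13171200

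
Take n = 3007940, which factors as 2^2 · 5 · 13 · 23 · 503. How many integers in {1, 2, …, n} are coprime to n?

φ(2^2) = 2^1·(2−1) = 2·1 = 2.
φ(5) = 5 − 1 = 4.
φ(13) = 13 − 1 = 12.
φ(23) = 23 − 1 = 22.
φ(503) = 503 − 1 = 502.
φ(3007940) = 2 × 4 × 12 × 22 × 502 = 1060224.

1060224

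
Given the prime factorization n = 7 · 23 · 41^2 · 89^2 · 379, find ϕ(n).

640888174080

φ(812480249819) = 812480249819 · (1 − 1/7) · (1 − 1/23) · (1 − 1/41) · (1 − 1/89) · (1 − 1/379)
       = 812480249819 · 175633920/222658331 = 640888174080.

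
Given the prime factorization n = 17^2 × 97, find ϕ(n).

φ(28033) = 28033 · (1 − 1/17) · (1 − 1/97)
       = 28033 · 1536/1649 = 26112.

26112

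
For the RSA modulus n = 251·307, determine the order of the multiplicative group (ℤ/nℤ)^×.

76500

φ(77057) = 77057 · (1 − 1/251) · (1 − 1/307)
       = 77057 · 76500/77057 = 76500.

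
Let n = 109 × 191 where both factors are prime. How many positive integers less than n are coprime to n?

φ(109) = 109 − 1 = 108.
φ(191) = 191 − 1 = 190.
φ(20819) = 108 × 190 = 20520.

20520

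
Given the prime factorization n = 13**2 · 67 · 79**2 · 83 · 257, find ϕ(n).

1331815440384

φ(13^2) = 13^1·(13−1) = 13·12 = 156.
φ(67) = 67 − 1 = 66.
φ(79^2) = 79^1·(79−1) = 79·78 = 6162.
φ(83) = 83 − 1 = 82.
φ(257) = 257 − 1 = 256.
Multiply: 156 · 66 · 6162 · 82 · 256 = 1331815440384.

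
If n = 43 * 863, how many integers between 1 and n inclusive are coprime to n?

36204

φ(37109) = 37109 · (1 − 1/43) · (1 − 1/863)
       = 37109 · 36204/37109 = 36204.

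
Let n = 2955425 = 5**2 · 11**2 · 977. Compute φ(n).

φ(5^2) = 5^2 − 5^1 = 25 − 5 = 20.
φ(11^2) = 11^2 − 11^1 = 121 − 11 = 110.
φ(977) = 977 − 1 = 976.
Multiply: 20 · 110 · 976 = 2147200.

2147200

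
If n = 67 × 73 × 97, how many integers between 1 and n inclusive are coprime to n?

456192

φ(67) = 67 − 1 = 66.
φ(73) = 73 − 1 = 72.
φ(97) = 97 − 1 = 96.
Since φ is multiplicative, φ(474427) = 66 · 72 · 96 = 456192.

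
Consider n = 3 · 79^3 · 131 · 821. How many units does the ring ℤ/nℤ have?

φ(3) = 3 − 1 = 2.
φ(79^3) = 79^2·(79−1) = 6241·78 = 486798.
φ(131) = 131 − 1 = 130.
φ(821) = 821 − 1 = 820.
Since φ is multiplicative, φ(159080512467) = 2 · 486798 · 130 · 820 = 103785333600.

103785333600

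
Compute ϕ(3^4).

54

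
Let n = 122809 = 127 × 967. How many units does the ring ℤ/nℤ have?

121716

φ(127) = 127 − 1 = 126.
φ(967) = 967 − 1 = 966.
φ(122809) = 126 × 966 = 121716.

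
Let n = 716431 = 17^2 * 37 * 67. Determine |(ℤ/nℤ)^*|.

φ(716431) = 716431 · (1 − 1/17) · (1 − 1/37) · (1 − 1/67)
       = 716431 · 38016/42143 = 646272.

646272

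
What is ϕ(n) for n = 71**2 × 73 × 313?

111646080

φ(71^2) = 71^1·(71−1) = 71·70 = 4970.
φ(73) = 73 − 1 = 72.
φ(313) = 313 − 1 = 312.
Multiply: 4970 · 72 · 312 = 111646080.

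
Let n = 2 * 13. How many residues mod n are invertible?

12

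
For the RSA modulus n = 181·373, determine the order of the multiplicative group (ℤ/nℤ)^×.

66960

For distinct primes, φ(pq) = (p−1)(q−1) = 180 × 372 = 66960.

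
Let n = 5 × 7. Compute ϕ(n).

24

φ(5) = 5 − 1 = 4.
φ(7) = 7 − 1 = 6.
φ(35) = 4 × 6 = 24.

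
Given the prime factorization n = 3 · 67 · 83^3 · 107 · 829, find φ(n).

φ(3) = 3 − 1 = 2.
φ(67) = 67 − 1 = 66.
φ(83^3) = 83^3 − 83^2 = 571787 − 6889 = 564898.
φ(107) = 107 − 1 = 106.
φ(829) = 829 − 1 = 828.
φ(10194563674461) = 2 × 66 × 564898 × 106 × 828 = 6544555731648.

6544555731648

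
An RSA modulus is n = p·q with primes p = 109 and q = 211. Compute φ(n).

For distinct primes, φ(pq) = (p−1)(q−1) = 108 × 210 = 22680.

22680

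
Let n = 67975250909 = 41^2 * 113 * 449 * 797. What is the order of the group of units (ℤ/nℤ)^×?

65501757440

φ(67975250909) = 67975250909 · (1 − 1/41) · (1 − 1/113) · (1 − 1/449) · (1 − 1/797)
       = 67975250909 · 1597603840/1657932949 = 65501757440.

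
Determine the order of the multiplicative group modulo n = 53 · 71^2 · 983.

φ(53) = 53 − 1 = 52.
φ(71^2) = 71^2 − 71^1 = 5041 − 71 = 4970.
φ(983) = 983 − 1 = 982.
Multiply: 52 · 4970 · 982 = 253788080.

253788080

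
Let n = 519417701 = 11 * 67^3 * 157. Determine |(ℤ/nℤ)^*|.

φ(11) = 11 − 1 = 10.
φ(67^3) = 67^2·(67−1) = 4489·66 = 296274.
φ(157) = 157 − 1 = 156.
Since φ is multiplicative, φ(519417701) = 10 · 296274 · 156 = 462187440.

462187440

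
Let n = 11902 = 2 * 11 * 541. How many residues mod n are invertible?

5400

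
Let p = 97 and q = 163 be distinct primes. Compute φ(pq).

15552

For distinct primes, φ(pq) = (p−1)(q−1) = 96 × 162 = 15552.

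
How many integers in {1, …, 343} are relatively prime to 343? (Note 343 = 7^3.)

294

φ(7^3) = 7^2·(7−1) = 49·6 = 294.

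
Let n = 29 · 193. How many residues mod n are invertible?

5376

φ(5597) = 5597 · (1 − 1/29) · (1 − 1/193)
       = 5597 · 5376/5597 = 5376.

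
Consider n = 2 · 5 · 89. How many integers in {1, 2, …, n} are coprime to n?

352

φ(2) = 2 − 1 = 1.
φ(5) = 5 − 1 = 4.
φ(89) = 89 − 1 = 88.
Multiply: 1 · 4 · 88 = 352.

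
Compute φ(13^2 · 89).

13728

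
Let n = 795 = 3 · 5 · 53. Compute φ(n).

416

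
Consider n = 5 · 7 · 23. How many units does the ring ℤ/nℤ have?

528

φ(805) = 805 · (1 − 1/5) · (1 − 1/7) · (1 − 1/23)
       = 805 · 528/805 = 528.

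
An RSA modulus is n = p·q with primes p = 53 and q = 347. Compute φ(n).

17992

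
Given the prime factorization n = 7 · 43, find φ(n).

φ(7) = 7 − 1 = 6.
φ(43) = 43 − 1 = 42.
φ(301) = 6 × 42 = 252.

252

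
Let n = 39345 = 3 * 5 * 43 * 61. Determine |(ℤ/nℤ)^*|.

20160

φ(39345) = 39345 · (1 − 1/3) · (1 − 1/5) · (1 − 1/43) · (1 − 1/61)
       = 39345 · 20160/39345 = 20160.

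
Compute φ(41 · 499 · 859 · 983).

φ(17275518223) = 17275518223 · (1 − 1/41) · (1 − 1/499) · (1 − 1/859) · (1 − 1/983)
       = 17275518223 · 16783715520/17275518223 = 16783715520.

16783715520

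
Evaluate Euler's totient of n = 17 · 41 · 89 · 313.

φ(19416329) = 19416329 · (1 − 1/17) · (1 − 1/41) · (1 − 1/89) · (1 − 1/313)
       = 19416329 · 17571840/19416329 = 17571840.

17571840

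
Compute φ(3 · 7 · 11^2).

1320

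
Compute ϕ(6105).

2880

First factor: 6105 = 3 × 5 × 11 × 37.
φ(3) = 3 − 1 = 2.
φ(5) = 5 − 1 = 4.
φ(11) = 11 − 1 = 10.
φ(37) = 37 − 1 = 36.
Multiply: 2 · 4 · 10 · 36 = 2880.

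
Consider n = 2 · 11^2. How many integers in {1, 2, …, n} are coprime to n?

110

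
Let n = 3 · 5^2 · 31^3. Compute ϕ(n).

φ(3) = 3 − 1 = 2.
φ(5^2) = 5^1·(5−1) = 5·4 = 20.
φ(31^3) = 31^3 − 31^2 = 29791 − 961 = 28830.
φ(2234325) = 2 × 20 × 28830 = 1153200.

1153200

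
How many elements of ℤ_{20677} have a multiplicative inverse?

18480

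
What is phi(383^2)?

φ(383^2) = 383^2 − 383^1 = 146689 − 383 = 146306.

146306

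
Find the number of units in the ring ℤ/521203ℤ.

443520

521203 = 17 × 23 × 31 × 43.
φ(521203) = 521203 · (1 − 1/17) · (1 − 1/23) · (1 − 1/31) · (1 − 1/43)
       = 521203 · 443520/521203 = 443520.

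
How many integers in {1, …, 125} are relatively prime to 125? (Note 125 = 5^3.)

φ(5^3) = 5^3 − 5^2 = 125 − 25 = 100.

100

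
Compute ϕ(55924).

55924 = 2^2 · 11 · 31 · 41.
φ(2^2) = 2^2 − 2^1 = 4 − 2 = 2.
φ(11) = 11 − 1 = 10.
φ(31) = 31 − 1 = 30.
φ(41) = 41 − 1 = 40.
Multiply: 2 · 10 · 30 · 40 = 24000.

24000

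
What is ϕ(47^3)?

101614

φ(103823) = 103823 · (1 − 1/47)
       = 103823 · 46/47 = 101614.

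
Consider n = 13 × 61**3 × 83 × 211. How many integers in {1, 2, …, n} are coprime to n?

φ(51676537289) = 51676537289 · (1 − 1/13) · (1 − 1/61) · (1 − 1/83) · (1 − 1/211)
       = 51676537289 · 12398400/13887809 = 46134446400.

46134446400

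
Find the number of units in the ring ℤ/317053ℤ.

317053 = 11 · 19 · 37 · 41.
φ(317053) = 317053 · (1 − 1/11) · (1 − 1/19) · (1 − 1/37) · (1 − 1/41)
       = 317053 · 259200/317053 = 259200.

259200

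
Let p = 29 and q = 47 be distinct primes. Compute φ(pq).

1288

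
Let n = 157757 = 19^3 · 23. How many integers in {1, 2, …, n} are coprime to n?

φ(19^3) = 19^2·(19−1) = 361·18 = 6498.
φ(23) = 23 − 1 = 22.
Since φ is multiplicative, φ(157757) = 6498 · 22 = 142956.

142956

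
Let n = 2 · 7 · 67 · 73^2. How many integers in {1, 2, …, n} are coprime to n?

φ(4998602) = 4998602 · (1 − 1/2) · (1 − 1/7) · (1 − 1/67) · (1 − 1/73)
       = 4998602 · 28512/68474 = 2081376.

2081376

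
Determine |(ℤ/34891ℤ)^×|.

First factor: 34891 = 23 × 37 × 41.
φ(23) = 23 − 1 = 22.
φ(37) = 37 − 1 = 36.
φ(41) = 41 − 1 = 40.
Multiply: 22 · 36 · 40 = 31680.

31680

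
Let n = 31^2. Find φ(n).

φ(961) = 961 · (1 − 1/31)
       = 961 · 30/31 = 930.

930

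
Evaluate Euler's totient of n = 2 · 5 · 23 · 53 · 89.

402688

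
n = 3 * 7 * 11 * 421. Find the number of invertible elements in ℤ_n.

φ(3) = 3 − 1 = 2.
φ(7) = 7 − 1 = 6.
φ(11) = 11 − 1 = 10.
φ(421) = 421 − 1 = 420.
Multiply: 2 · 6 · 10 · 420 = 50400.

50400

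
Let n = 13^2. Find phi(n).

156

φ(169) = 169 · (1 − 1/13)
       = 169 · 12/13 = 156.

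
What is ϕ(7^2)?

42

φ(49) = 49 · (1 − 1/7)
       = 49 · 6/7 = 42.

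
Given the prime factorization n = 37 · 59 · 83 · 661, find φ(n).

φ(119765929) = 119765929 · (1 − 1/37) · (1 − 1/59) · (1 − 1/83) · (1 − 1/661)
       = 119765929 · 113002560/119765929 = 113002560.

113002560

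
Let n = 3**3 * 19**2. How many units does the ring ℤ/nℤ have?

φ(9747) = 9747 · (1 − 1/3) · (1 − 1/19)
       = 9747 · 36/57 = 6156.

6156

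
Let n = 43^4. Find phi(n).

φ(3418801) = 3418801 · (1 − 1/43)
       = 3418801 · 42/43 = 3339294.

3339294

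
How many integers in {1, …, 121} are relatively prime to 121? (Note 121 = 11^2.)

φ(121) = 121 · (1 − 1/11)
       = 121 · 10/11 = 110.

110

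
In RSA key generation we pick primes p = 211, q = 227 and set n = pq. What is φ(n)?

47460

φ(211) = 211 − 1 = 210.
φ(227) = 227 − 1 = 226.
φ(47897) = 210 × 226 = 47460.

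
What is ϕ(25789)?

Factor 25789: 25789 = 17 × 37 × 41.
φ(17) = 17 − 1 = 16.
φ(37) = 37 − 1 = 36.
φ(41) = 41 − 1 = 40.
φ(25789) = 16 × 36 × 40 = 23040.

23040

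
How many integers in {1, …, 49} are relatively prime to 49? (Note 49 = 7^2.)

42

φ(7^2) = 7^2 − 7^1 = 49 − 7 = 42.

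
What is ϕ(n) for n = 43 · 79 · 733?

2398032

φ(2490001) = 2490001 · (1 − 1/43) · (1 − 1/79) · (1 − 1/733)
       = 2490001 · 2398032/2490001 = 2398032.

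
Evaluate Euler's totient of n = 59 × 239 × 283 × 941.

3659164320

φ(3755138603) = 3755138603 · (1 − 1/59) · (1 − 1/239) · (1 − 1/283) · (1 − 1/941)
       = 3755138603 · 3659164320/3755138603 = 3659164320.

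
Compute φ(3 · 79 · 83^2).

φ(1632693) = 1632693 · (1 − 1/3) · (1 − 1/79) · (1 − 1/83)
       = 1632693 · 12792/19671 = 1061736.

1061736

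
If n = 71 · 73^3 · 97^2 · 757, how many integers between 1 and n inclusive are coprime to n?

189078008555520

φ(196728045440891) = 196728045440891 · (1 − 1/71) · (1 − 1/73) · (1 − 1/97) · (1 − 1/757)
       = 196728045440891 · 365783040/380582507 = 189078008555520.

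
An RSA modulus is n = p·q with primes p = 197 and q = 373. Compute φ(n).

φ(73481) = 73481 · (1 − 1/197) · (1 − 1/373)
       = 73481 · 72912/73481 = 72912.

72912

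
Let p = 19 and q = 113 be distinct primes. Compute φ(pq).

2016

φ(2147) = 2147 · (1 − 1/19) · (1 − 1/113)
       = 2147 · 2016/2147 = 2016.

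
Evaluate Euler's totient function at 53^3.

146068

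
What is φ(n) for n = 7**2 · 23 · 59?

53592

φ(7^2) = 7^2 − 7^1 = 49 − 7 = 42.
φ(23) = 23 − 1 = 22.
φ(59) = 59 − 1 = 58.
Since φ is multiplicative, φ(66493) = 42 · 22 · 58 = 53592.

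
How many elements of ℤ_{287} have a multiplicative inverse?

Factor 287: 287 = 7 · 41.
φ(7) = 7 − 1 = 6.
φ(41) = 41 − 1 = 40.
φ(287) = 6 × 40 = 240.

240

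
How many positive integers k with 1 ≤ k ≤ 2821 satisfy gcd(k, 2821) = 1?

2160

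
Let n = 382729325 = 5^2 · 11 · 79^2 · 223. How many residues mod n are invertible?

273592800

φ(382729325) = 382729325 · (1 − 1/5) · (1 − 1/11) · (1 − 1/79) · (1 − 1/223)
       = 382729325 · 692640/968935 = 273592800.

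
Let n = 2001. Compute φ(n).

First factor: 2001 = 3 * 23 * 29.
φ(3) = 3 − 1 = 2.
φ(23) = 23 − 1 = 22.
φ(29) = 29 − 1 = 28.
Since φ is multiplicative, φ(2001) = 2 · 22 · 28 = 1232.

1232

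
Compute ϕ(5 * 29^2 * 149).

480704

φ(5) = 5 − 1 = 4.
φ(29^2) = 29^2 − 29^1 = 841 − 29 = 812.
φ(149) = 149 − 1 = 148.
Since φ is multiplicative, φ(626545) = 4 · 812 · 148 = 480704.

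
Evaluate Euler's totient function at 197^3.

7606564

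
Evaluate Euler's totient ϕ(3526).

1680

3526 = 2 * 41 * 43.
φ(3526) = 3526 · (1 − 1/2) · (1 − 1/41) · (1 − 1/43)
       = 3526 · 1680/3526 = 1680.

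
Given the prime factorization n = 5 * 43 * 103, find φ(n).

φ(22145) = 22145 · (1 − 1/5) · (1 − 1/43) · (1 − 1/103)
       = 22145 · 17136/22145 = 17136.

17136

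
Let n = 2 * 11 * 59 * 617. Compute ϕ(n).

357280

φ(2) = 2 − 1 = 1.
φ(11) = 11 − 1 = 10.
φ(59) = 59 − 1 = 58.
φ(617) = 617 − 1 = 616.
Since φ is multiplicative, φ(800866) = 1 · 10 · 58 · 616 = 357280.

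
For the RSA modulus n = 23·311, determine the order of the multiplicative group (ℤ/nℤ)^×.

φ(7153) = 7153 · (1 − 1/23) · (1 − 1/311)
       = 7153 · 6820/7153 = 6820.

6820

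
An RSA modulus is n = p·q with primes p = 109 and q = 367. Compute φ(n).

39528

φ(40003) = 40003 · (1 − 1/109) · (1 − 1/367)
       = 40003 · 39528/40003 = 39528.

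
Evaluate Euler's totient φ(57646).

Factor 57646: 57646 = 2 * 19 * 37 * 41.
φ(2) = 2 − 1 = 1.
φ(19) = 19 − 1 = 18.
φ(37) = 37 − 1 = 36.
φ(41) = 41 − 1 = 40.
Since φ is multiplicative, φ(57646) = 1 · 18 · 36 · 40 = 25920.

25920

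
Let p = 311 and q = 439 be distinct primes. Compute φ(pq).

For distinct primes, φ(pq) = (p−1)(q−1) = 310 × 438 = 135780.

135780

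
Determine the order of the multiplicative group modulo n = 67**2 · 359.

φ(1611551) = 1611551 · (1 − 1/67) · (1 − 1/359)
       = 1611551 · 23628/24053 = 1583076.

1583076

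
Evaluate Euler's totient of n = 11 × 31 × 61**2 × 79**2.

φ(11) = 11 − 1 = 10.
φ(31) = 31 − 1 = 30.
φ(61^2) = 61^2 − 61^1 = 3721 − 61 = 3660.
φ(79^2) = 79^2 − 79^1 = 6241 − 79 = 6162.
Multiply: 10 · 30 · 3660 · 6162 = 6765876000.

6765876000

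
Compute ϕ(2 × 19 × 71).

1260

φ(2) = 2 − 1 = 1.
φ(19) = 19 − 1 = 18.
φ(71) = 71 − 1 = 70.
Multiply: 1 · 18 · 70 = 1260.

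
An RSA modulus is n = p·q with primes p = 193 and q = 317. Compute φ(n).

φ(pq) = (p−1)(q−1) = 192 · 316 = 60672.

60672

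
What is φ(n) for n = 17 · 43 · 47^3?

φ(75894613) = 75894613 · (1 − 1/17) · (1 − 1/43) · (1 − 1/47)
       = 75894613 · 30912/34357 = 68284608.

68284608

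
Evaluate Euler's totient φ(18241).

16128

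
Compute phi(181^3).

φ(5929741) = 5929741 · (1 − 1/181)
       = 5929741 · 180/181 = 5896980.

5896980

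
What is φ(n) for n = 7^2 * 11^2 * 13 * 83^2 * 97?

36223165440

φ(7^2) = 7^2 − 7^1 = 49 − 7 = 42.
φ(11^2) = 11^2 − 11^1 = 121 − 11 = 110.
φ(13) = 13 − 1 = 12.
φ(83^2) = 83^1·(83−1) = 83·82 = 6806.
φ(97) = 97 − 1 = 96.
φ(51505394941) = 42 × 110 × 12 × 6806 × 96 = 36223165440.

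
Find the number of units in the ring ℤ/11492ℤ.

11492 = 2^2 · 13^2 · 17.
φ(2^2) = 2^2 − 2^1 = 4 − 2 = 2.
φ(13^2) = 13^1·(13−1) = 13·12 = 156.
φ(17) = 17 − 1 = 16.
φ(11492) = 2 × 156 × 16 = 4992.

4992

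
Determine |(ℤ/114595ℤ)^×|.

80640

Factor 114595: 114595 = 5 · 13 · 41 · 43.
φ(5) = 5 − 1 = 4.
φ(13) = 13 − 1 = 12.
φ(41) = 41 − 1 = 40.
φ(43) = 43 − 1 = 42.
Since φ is multiplicative, φ(114595) = 4 · 12 · 40 · 42 = 80640.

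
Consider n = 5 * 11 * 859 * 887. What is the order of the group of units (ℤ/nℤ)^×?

30407520

φ(41906315) = 41906315 · (1 − 1/5) · (1 − 1/11) · (1 − 1/859) · (1 − 1/887)
       = 41906315 · 30407520/41906315 = 30407520.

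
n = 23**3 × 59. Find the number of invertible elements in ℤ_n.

675004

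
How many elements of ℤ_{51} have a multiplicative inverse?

32

Factor 51: 51 = 3 · 17.
φ(51) = 51 · (1 − 1/3) · (1 − 1/17)
       = 51 · 32/51 = 32.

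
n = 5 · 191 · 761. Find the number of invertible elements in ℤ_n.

φ(5) = 5 − 1 = 4.
φ(191) = 191 − 1 = 190.
φ(761) = 761 − 1 = 760.
φ(726755) = 4 × 190 × 760 = 577600.

577600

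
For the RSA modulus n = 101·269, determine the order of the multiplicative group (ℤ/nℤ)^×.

26800

φ(pq) = (p−1)(q−1) = 100 · 268 = 26800.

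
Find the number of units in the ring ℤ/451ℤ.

First factor: 451 = 11 × 41.
φ(11) = 11 − 1 = 10.
φ(41) = 41 − 1 = 40.
φ(451) = 10 × 40 = 400.

400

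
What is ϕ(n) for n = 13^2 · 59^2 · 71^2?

φ(2965564849) = 2965564849 · (1 − 1/13) · (1 − 1/59) · (1 − 1/71)
       = 2965564849 · 48720/54457 = 2653145040.

2653145040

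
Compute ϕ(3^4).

54

φ(3^4) = 3^3·(3−1) = 27·2 = 54.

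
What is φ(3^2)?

φ(3^2) = 3^2 − 3^1 = 9 − 3 = 6.

6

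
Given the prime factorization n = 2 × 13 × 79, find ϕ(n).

φ(2054) = 2054 · (1 − 1/2) · (1 − 1/13) · (1 − 1/79)
       = 2054 · 936/2054 = 936.

936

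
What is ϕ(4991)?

Prime factorization: 4991 = 7 * 23 * 31.
φ(7) = 7 − 1 = 6.
φ(23) = 23 − 1 = 22.
φ(31) = 31 − 1 = 30.
Since φ is multiplicative, φ(4991) = 6 · 22 · 30 = 3960.

3960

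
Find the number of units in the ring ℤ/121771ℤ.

96768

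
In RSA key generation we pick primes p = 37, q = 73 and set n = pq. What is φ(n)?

2592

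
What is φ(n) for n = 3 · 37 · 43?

3024

φ(4773) = 4773 · (1 − 1/3) · (1 − 1/37) · (1 − 1/43)
       = 4773 · 3024/4773 = 3024.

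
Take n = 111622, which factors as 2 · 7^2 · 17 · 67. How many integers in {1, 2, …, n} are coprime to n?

44352

φ(2) = 2 − 1 = 1.
φ(7^2) = 7^1·(7−1) = 7·6 = 42.
φ(17) = 17 − 1 = 16.
φ(67) = 67 − 1 = 66.
Multiply: 1 · 42 · 16 · 66 = 44352.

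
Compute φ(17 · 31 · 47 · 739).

φ(17) = 17 − 1 = 16.
φ(31) = 31 − 1 = 30.
φ(47) = 47 − 1 = 46.
φ(739) = 739 − 1 = 738.
φ(18304291) = 16 × 30 × 46 × 738 = 16295040.

16295040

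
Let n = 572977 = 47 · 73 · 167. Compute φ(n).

549792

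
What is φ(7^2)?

42

φ(49) = 49 · (1 − 1/7)
       = 49 · 6/7 = 42.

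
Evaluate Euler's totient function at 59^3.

φ(59^3) = 59^2·(59−1) = 3481·58 = 201898.

201898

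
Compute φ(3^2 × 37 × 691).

φ(230103) = 230103 · (1 − 1/3) · (1 − 1/37) · (1 − 1/691)
       = 230103 · 49680/76701 = 149040.

149040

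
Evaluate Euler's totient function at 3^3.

18

φ(27) = 27 · (1 − 1/3)
       = 27 · 2/3 = 18.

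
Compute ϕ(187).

Factor 187: 187 = 11 × 17.
φ(11) = 11 − 1 = 10.
φ(17) = 17 − 1 = 16.
Since φ is multiplicative, φ(187) = 10 · 16 = 160.

160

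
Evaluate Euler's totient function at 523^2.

φ(273529) = 273529 · (1 − 1/523)
       = 273529 · 522/523 = 273006.

273006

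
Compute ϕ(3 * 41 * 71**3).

28229600

φ(3) = 3 − 1 = 2.
φ(41) = 41 − 1 = 40.
φ(71^3) = 71^2·(71−1) = 5041·70 = 352870.
Multiply: 2 · 40 · 352870 = 28229600.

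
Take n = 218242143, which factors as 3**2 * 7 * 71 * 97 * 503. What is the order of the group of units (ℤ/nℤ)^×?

121443840

φ(218242143) = 218242143 · (1 − 1/3) · (1 − 1/7) · (1 − 1/71) · (1 − 1/97) · (1 − 1/503)
       = 218242143 · 40481280/72747381 = 121443840.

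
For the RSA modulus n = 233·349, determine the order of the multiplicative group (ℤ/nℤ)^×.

80736

φ(n) = (p − 1)(q − 1) = (233−1)(349−1) = 232·348 = 80736.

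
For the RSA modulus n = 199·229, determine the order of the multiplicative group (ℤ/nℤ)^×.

45144

φ(45571) = 45571 · (1 − 1/199) · (1 − 1/229)
       = 45571 · 45144/45571 = 45144.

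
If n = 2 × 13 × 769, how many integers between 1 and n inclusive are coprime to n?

φ(2) = 2 − 1 = 1.
φ(13) = 13 − 1 = 12.
φ(769) = 769 − 1 = 768.
Since φ is multiplicative, φ(19994) = 1 · 12 · 768 = 9216.

9216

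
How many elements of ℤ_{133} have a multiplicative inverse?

108

First factor: 133 = 7 × 19.
φ(7) = 7 − 1 = 6.
φ(19) = 19 − 1 = 18.
φ(133) = 6 × 18 = 108.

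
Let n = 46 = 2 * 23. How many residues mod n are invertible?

22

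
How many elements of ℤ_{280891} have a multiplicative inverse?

230400

Prime factorization: 280891 = 13 · 17 · 31 · 41.
φ(280891) = 280891 · (1 − 1/13) · (1 − 1/17) · (1 − 1/31) · (1 − 1/41)
       = 280891 · 230400/280891 = 230400.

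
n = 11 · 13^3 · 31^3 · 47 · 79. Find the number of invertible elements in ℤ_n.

φ(11) = 11 − 1 = 10.
φ(13^3) = 13^3 − 13^2 = 2197 − 169 = 2028.
φ(31^3) = 31^3 − 31^2 = 29791 − 961 = 28830.
φ(47) = 47 − 1 = 46.
φ(79) = 79 − 1 = 78.
φ(2673208127161) = 10 × 2028 × 28830 × 46 × 78 = 2097804571200.

2097804571200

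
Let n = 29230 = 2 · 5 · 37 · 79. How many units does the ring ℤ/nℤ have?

φ(2) = 2 − 1 = 1.
φ(5) = 5 − 1 = 4.
φ(37) = 37 − 1 = 36.
φ(79) = 79 − 1 = 78.
Since φ is multiplicative, φ(29230) = 1 · 4 · 36 · 78 = 11232.

11232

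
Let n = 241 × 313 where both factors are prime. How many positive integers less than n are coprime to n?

74880

φ(241) = 241 − 1 = 240.
φ(313) = 313 − 1 = 312.
Since φ is multiplicative, φ(75433) = 240 · 312 = 74880.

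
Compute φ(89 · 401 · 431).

φ(89) = 89 − 1 = 88.
φ(401) = 401 − 1 = 400.
φ(431) = 431 − 1 = 430.
φ(15381959) = 88 × 400 × 430 = 15136000.

15136000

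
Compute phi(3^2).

φ(3^2) = 3^2 − 3^1 = 9 − 3 = 6.

6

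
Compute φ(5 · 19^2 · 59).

79344

φ(5) = 5 − 1 = 4.
φ(19^2) = 19^2 − 19^1 = 361 − 19 = 342.
φ(59) = 59 − 1 = 58.
φ(106495) = 4 × 342 × 58 = 79344.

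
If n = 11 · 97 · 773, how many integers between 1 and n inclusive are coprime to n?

741120

φ(824791) = 824791 · (1 − 1/11) · (1 − 1/97) · (1 − 1/773)
       = 824791 · 741120/824791 = 741120.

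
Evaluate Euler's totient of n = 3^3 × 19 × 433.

φ(222129) = 222129 · (1 − 1/3) · (1 − 1/19) · (1 − 1/433)
       = 222129 · 15552/24681 = 139968.

139968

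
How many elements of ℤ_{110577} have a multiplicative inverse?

First factor: 110577 = 3 × 29 × 31 × 41.
φ(110577) = 110577 · (1 − 1/3) · (1 − 1/29) · (1 − 1/31) · (1 − 1/41)
       = 110577 · 67200/110577 = 67200.

67200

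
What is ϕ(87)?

87 = 3 · 29.
φ(3) = 3 − 1 = 2.
φ(29) = 29 − 1 = 28.
Multiply: 2 · 28 = 56.

56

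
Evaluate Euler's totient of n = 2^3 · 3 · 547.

φ(13128) = 13128 · (1 − 1/2) · (1 − 1/3) · (1 − 1/547)
       = 13128 · 1092/3282 = 4368.

4368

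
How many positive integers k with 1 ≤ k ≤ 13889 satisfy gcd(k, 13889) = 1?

12096

First factor: 13889 = 17 · 19 · 43.
φ(13889) = 13889 · (1 − 1/17) · (1 − 1/19) · (1 − 1/43)
       = 13889 · 12096/13889 = 12096.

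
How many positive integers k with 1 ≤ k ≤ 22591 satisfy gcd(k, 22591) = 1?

22591 = 19 * 29 * 41.
φ(22591) = 22591 · (1 − 1/19) · (1 − 1/29) · (1 − 1/41)
       = 22591 · 20160/22591 = 20160.

20160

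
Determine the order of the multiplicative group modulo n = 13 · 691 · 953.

7882560

φ(13) = 13 − 1 = 12.
φ(691) = 691 − 1 = 690.
φ(953) = 953 − 1 = 952.
Since φ is multiplicative, φ(8560799) = 12 · 690 · 952 = 7882560.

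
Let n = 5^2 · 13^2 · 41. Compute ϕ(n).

124800

φ(5^2) = 5^2 − 5^1 = 25 − 5 = 20.
φ(13^2) = 13^1·(13−1) = 13·12 = 156.
φ(41) = 41 − 1 = 40.
Multiply: 20 · 156 · 40 = 124800.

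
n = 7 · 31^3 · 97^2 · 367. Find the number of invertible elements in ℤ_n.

589549052160

φ(720099740311) = 720099740311 · (1 − 1/7) · (1 − 1/31) · (1 − 1/97) · (1 − 1/367)
       = 720099740311 · 6324480/7724983 = 589549052160.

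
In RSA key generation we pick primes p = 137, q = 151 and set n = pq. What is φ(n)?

20400

φ(20687) = 20687 · (1 − 1/137) · (1 − 1/151)
       = 20687 · 20400/20687 = 20400.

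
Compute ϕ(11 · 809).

φ(11) = 11 − 1 = 10.
φ(809) = 809 − 1 = 808.
φ(8899) = 10 × 808 = 8080.

8080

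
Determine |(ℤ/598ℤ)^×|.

Factor 598: 598 = 2 * 13 * 23.
φ(2) = 2 − 1 = 1.
φ(13) = 13 − 1 = 12.
φ(23) = 23 − 1 = 22.
Since φ is multiplicative, φ(598) = 1 · 12 · 22 = 264.

264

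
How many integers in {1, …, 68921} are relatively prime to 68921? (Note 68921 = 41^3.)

67240

φ(68921) = 68921 · (1 − 1/41)
       = 68921 · 40/41 = 67240.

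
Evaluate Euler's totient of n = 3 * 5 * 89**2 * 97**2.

583452672

φ(1117930335) = 1117930335 · (1 − 1/3) · (1 − 1/5) · (1 − 1/89) · (1 − 1/97)
       = 1117930335 · 67584/129495 = 583452672.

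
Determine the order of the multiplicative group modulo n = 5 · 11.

φ(55) = 55 · (1 − 1/5) · (1 − 1/11)
       = 55 · 40/55 = 40.

40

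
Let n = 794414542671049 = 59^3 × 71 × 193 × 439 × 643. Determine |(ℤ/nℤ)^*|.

763027910507520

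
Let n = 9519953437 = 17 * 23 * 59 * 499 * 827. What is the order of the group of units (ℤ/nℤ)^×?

8398080768

φ(9519953437) = 9519953437 · (1 − 1/17) · (1 − 1/23) · (1 − 1/59) · (1 − 1/499) · (1 − 1/827)
       = 9519953437 · 8398080768/9519953437 = 8398080768.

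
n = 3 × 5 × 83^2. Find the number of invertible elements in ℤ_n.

54448

φ(3) = 3 − 1 = 2.
φ(5) = 5 − 1 = 4.
φ(83^2) = 83^2 − 83^1 = 6889 − 83 = 6806.
Multiply: 2 · 4 · 6806 = 54448.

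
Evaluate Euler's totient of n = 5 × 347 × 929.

1284352

φ(5) = 5 − 1 = 4.
φ(347) = 347 − 1 = 346.
φ(929) = 929 − 1 = 928.
Since φ is multiplicative, φ(1611815) = 4 · 346 · 928 = 1284352.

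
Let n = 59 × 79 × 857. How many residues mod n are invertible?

3872544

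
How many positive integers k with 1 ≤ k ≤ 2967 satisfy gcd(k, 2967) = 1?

1848

Prime factorization: 2967 = 3 · 23 · 43.
φ(2967) = 2967 · (1 − 1/3) · (1 − 1/23) · (1 − 1/43)
       = 2967 · 1848/2967 = 1848.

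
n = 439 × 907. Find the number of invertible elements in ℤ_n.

φ(398173) = 398173 · (1 − 1/439) · (1 − 1/907)
       = 398173 · 396828/398173 = 396828.

396828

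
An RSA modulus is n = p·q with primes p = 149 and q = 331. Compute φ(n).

For distinct primes, φ(pq) = (p−1)(q−1) = 148 × 330 = 48840.

48840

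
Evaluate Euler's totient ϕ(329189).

Factor 329189: 329189 = 7 · 31 · 37 · 41.
φ(7) = 7 − 1 = 6.
φ(31) = 31 − 1 = 30.
φ(37) = 37 − 1 = 36.
φ(41) = 41 − 1 = 40.
Since φ is multiplicative, φ(329189) = 6 · 30 · 36 · 40 = 259200.

259200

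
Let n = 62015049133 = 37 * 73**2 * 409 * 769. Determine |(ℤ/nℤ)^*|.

φ(62015049133) = 62015049133 · (1 − 1/37) · (1 − 1/73) · (1 − 1/409) · (1 − 1/769)
       = 62015049133 · 812187648/849521221 = 59289698304.

59289698304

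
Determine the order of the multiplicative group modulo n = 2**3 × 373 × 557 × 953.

787616256

φ(2^3) = 2^2·(2−1) = 4·1 = 4.
φ(373) = 373 − 1 = 372.
φ(557) = 557 − 1 = 556.
φ(953) = 953 − 1 = 952.
Since φ is multiplicative, φ(1583969864) = 4 · 372 · 556 · 952 = 787616256.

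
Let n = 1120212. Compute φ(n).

First factor: 1120212 = 2**2 * 3**2 * 29**2 * 37.
φ(1120212) = 1120212 · (1 − 1/2) · (1 − 1/3) · (1 − 1/29) · (1 − 1/37)
       = 1120212 · 2016/6438 = 350784.

350784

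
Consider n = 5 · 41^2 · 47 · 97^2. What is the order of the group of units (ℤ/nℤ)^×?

φ(3716884315) = 3716884315 · (1 − 1/5) · (1 − 1/41) · (1 − 1/47) · (1 − 1/97)
       = 3716884315 · 706560/934595 = 2809989120.

2809989120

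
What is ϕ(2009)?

1680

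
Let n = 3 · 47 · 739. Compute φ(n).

φ(3) = 3 − 1 = 2.
φ(47) = 47 − 1 = 46.
φ(739) = 739 − 1 = 738.
φ(104199) = 2 × 46 × 738 = 67896.

67896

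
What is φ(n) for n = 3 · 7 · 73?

φ(1533) = 1533 · (1 − 1/3) · (1 − 1/7) · (1 − 1/73)
       = 1533 · 864/1533 = 864.

864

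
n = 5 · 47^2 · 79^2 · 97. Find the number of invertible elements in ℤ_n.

5115741696

φ(6686388965) = 6686388965 · (1 − 1/5) · (1 − 1/47) · (1 − 1/79) · (1 − 1/97)
       = 6686388965 · 1377792/1800805 = 5115741696.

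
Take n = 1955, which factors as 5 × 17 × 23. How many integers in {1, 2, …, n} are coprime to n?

1408

φ(1955) = 1955 · (1 − 1/5) · (1 − 1/17) · (1 − 1/23)
       = 1955 · 1408/1955 = 1408.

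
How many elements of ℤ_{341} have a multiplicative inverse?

300

First factor: 341 = 11 · 31.
φ(11) = 11 − 1 = 10.
φ(31) = 31 − 1 = 30.
φ(341) = 10 × 30 = 300.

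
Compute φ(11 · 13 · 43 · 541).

φ(11) = 11 − 1 = 10.
φ(13) = 13 − 1 = 12.
φ(43) = 43 − 1 = 42.
φ(541) = 541 − 1 = 540.
Multiply: 10 · 12 · 42 · 540 = 2721600.

2721600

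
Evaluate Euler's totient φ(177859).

177859 = 11 · 19 · 23 · 37.
φ(11) = 11 − 1 = 10.
φ(19) = 19 − 1 = 18.
φ(23) = 23 − 1 = 22.
φ(37) = 37 − 1 = 36.
Multiply: 10 · 18 · 22 · 36 = 142560.

142560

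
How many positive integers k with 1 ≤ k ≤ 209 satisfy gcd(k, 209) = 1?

180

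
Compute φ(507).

507 = 3 * 13^2.
φ(3) = 3 − 1 = 2.
φ(13^2) = 13^1·(13−1) = 13·12 = 156.
Multiply: 2 · 156 = 312.

312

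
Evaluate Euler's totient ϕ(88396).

33600

Factor 88396: 88396 = 2**2 × 7**2 × 11 × 41.
φ(88396) = 88396 · (1 − 1/2) · (1 − 1/7) · (1 − 1/11) · (1 − 1/41)
       = 88396 · 2400/6314 = 33600.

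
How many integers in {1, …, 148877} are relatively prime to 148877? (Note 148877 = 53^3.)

φ(148877) = 148877 · (1 − 1/53)
       = 148877 · 52/53 = 146068.

146068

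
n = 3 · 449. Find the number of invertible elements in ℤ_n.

896

φ(1347) = 1347 · (1 − 1/3) · (1 − 1/449)
       = 1347 · 896/1347 = 896.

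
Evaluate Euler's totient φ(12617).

12617 = 11 * 31 * 37.
φ(12617) = 12617 · (1 − 1/11) · (1 − 1/31) · (1 − 1/37)
       = 12617 · 10800/12617 = 10800.

10800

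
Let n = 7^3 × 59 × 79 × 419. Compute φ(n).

555963408

φ(669864937) = 669864937 · (1 − 1/7) · (1 − 1/59) · (1 − 1/79) · (1 − 1/419)
       = 669864937 · 11346192/13670713 = 555963408.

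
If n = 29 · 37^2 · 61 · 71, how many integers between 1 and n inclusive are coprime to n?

φ(29) = 29 − 1 = 28.
φ(37^2) = 37^1·(37−1) = 37·36 = 1332.
φ(61) = 61 − 1 = 60.
φ(71) = 71 − 1 = 70.
Multiply: 28 · 1332 · 60 · 70 = 156643200.

156643200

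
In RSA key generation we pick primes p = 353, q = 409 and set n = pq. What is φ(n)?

φ(n) = (p − 1)(q − 1) = (353−1)(409−1) = 352·408 = 143616.

143616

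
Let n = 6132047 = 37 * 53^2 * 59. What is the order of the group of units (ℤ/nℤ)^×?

5754528

φ(6132047) = 6132047 · (1 − 1/37) · (1 − 1/53) · (1 − 1/59)
       = 6132047 · 108576/115699 = 5754528.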